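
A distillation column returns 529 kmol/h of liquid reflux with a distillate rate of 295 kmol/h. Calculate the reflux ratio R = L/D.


Reflux ratio definition: R = L / D (liquid returned / distillate withdrawn)
L = 529 kmol/h, D = 295 kmol/h
R = 529 / 295 = 1.793

1.793


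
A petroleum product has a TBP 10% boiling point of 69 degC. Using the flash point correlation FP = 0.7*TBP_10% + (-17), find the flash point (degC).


FP = 0.7 * 69 + (-17) = 31.3

31.3 degC


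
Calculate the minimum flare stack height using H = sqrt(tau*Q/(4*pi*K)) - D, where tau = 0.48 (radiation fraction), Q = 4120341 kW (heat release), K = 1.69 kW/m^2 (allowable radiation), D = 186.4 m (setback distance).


tau*Q/(4*pi*K) = 0.48 * 4120341 / (4 * pi * 1.69) = 93127.5
sqrt(93127.5) = 305.168
H = 305.168 - 186.4 = 118.8

118.8 m


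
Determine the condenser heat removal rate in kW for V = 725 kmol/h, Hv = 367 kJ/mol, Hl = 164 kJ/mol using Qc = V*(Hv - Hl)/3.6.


Qc = 725 * (367 - 164) / 3.6 = 725 * 203 / 3.6 = 40880

40880 kW


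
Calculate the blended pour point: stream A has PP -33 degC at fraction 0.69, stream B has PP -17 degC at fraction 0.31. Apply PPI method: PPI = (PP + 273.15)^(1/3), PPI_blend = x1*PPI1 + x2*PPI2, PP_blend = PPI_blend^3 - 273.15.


PPI_1 = (-33 + 273.15)^(1/3) = 6.215759
PPI_2 = (-17 + 273.15)^(1/3) = 6.350844
PPI_blend = 0.69 * 6.215759 + 0.31 * 6.350844 = 6.257635
PP_blend = 6.257635^3 - 273.15 = 245.0364 - 273.15 = -28.11

-28.11 degC


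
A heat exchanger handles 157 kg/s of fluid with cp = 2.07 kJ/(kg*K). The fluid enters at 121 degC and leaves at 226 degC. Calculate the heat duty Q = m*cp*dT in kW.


Q = m_dot * cp * delta_T
delta_T = 226 - 121 = 105 K
Q = 157 * 2.07 * 105
= 324.99 * 105
= 34123.95 kW

34123.95 kW


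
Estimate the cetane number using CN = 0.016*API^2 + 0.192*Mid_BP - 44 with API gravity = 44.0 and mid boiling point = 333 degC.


CN = 0.016 * 44.0^2 + 0.192 * 333 - 44
CN = 30.976 + 63.936 - 44 = 50.912

50.912


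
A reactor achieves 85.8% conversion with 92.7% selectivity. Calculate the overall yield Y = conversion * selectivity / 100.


Overall yield = conversion (%) * selectivity (%) / 100
Conversion = 85.8%, Selectivity = 92.7%
Y = 85.8 * 92.7 / 100
= 79.5366 %

79.5366 %


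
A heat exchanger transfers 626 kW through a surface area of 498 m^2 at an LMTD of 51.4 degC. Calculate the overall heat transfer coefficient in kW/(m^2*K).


From Q = U*A*LMTD, U = Q / (A * LMTD)
U = 626 / (498 * 51.4) = 626 / 25597.2 = 0.02446

0.02446 kW/(m^2*K)


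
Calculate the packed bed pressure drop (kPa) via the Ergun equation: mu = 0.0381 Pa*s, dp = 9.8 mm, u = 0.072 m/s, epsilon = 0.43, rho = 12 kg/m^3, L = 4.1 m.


dp = 9.8 mm = 0.0098 m
Viscous term = 150*0.0381*0.072*(1-0.43)^2 / (0.0098^2*0.43^3) = 17508.2
Inertial term = 1.75*12*0.072^2*(1-0.43) / (0.0098*0.43^3) = 79.6393
dP/L = 17508.2 + 79.6393 = 17587.8 Pa/m
dP = 17587.8 * 4.1 / 1000 = 72.11 kPa

72.11 kPa


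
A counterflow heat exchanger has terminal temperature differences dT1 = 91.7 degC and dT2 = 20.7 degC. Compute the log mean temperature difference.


LMTD = (dT1 - dT2) / ln(dT1/dT2)
= (91.7 - 20.7) / ln(91.7 / 20.7) = 71 / 1.48839 = 47.70

47.70 degC


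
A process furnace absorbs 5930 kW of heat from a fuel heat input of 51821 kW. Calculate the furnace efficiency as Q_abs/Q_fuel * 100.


Furnace efficiency = Q_absorbed / Q_fuel * 100
= 5930 / 51821 * 100 = 11.44

11.44 %


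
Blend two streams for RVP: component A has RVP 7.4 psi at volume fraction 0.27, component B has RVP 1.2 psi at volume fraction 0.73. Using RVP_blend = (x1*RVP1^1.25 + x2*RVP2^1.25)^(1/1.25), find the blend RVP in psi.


Chevron index: RVP_blend = (sum xi*RVPi^1.25)^(1/1.25)
RVP^1.25 terms: 0.27 * 7.4^1.25 + 0.73 * 1.2^1.25 = 4.21222
RVP_blend = 4.21222^(1/1.25) = 3.159

3.159 psi


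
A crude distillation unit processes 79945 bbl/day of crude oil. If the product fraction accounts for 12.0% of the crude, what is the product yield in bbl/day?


Crude throughput = 79945 bbl/day
Fraction yield = 12.0%
yield = throughput * fraction / 100
yield = 79945 * 12.0 / 100 = 9593.4

9593.4 bbl/day


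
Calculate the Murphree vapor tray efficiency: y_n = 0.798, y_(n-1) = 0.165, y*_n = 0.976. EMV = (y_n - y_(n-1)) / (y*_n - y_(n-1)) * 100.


Murphree vapor efficiency: EMV = (y_n - y_(n-1)) / (y*_n - y_(n-1)) * 100
EMV = (0.798 - 0.165) / (0.976 - 0.165) * 100 = 0.633 / 0.811 * 100 = 78.05

78.05 %


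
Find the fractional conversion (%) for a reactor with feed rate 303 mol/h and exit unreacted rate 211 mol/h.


X = (F_in - F_out) / F_in * 100
Moles reacted = 303 - 211 = 92
X = 92 / 303 * 100
= 0.3036 * 100
= 30.36 %

30.36 %


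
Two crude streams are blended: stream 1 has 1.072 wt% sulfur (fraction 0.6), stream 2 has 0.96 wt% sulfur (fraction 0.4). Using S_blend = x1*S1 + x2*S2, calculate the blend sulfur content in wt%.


Linear sulfur blending: S_blend = x1*S1 + x2*S2
Contribution 1: 0.6 * 1.072 = 0.6432 wt%
Contribution 2: 0.4 * 0.96 = 0.384 wt%
S_blend = 0.6432 + 0.384 = 1.0272

1.0272 wt%


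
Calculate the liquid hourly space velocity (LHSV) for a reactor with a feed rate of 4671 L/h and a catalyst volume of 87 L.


LHSV = volumetric feed rate / catalyst volume
= 4671 L/h / 87 L
= 53.69 h^-1

53.69 h^-1


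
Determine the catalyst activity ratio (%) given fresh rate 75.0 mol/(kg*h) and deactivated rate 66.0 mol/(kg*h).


Activity (%) = (rate_used / rate_fresh) * 100
rate_used = 66.0, rate_fresh = 75.0
= (66.0 / 75.0) * 100
= 0.8800 * 100 = 88.00

88.00 %


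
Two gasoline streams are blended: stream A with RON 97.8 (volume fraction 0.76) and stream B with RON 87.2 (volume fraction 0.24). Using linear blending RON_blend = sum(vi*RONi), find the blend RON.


Linear blending: RON_blend = sum(vi * RONi)
Contribution 1: 0.76 * 97.8 = 74.328
Contribution 2: 0.24 * 87.2 = 20.928
RON_blend = 74.328 + 20.928 = 95.256

95.256


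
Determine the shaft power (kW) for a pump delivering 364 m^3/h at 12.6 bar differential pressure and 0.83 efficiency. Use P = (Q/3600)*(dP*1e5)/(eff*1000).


Q = 364 / 3600 = 0.101111 m^3/s
P = 0.101111 * (12.6 * 1e5) / 0.83 / 1000 = 153.5

153.5 kW


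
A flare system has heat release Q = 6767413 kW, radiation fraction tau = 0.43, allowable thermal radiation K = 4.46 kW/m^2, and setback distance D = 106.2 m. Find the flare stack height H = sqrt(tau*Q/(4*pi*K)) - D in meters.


tau*Q/(4*pi*K) = 0.43 * 6767413 / (4 * pi * 4.46) = 51921.4
sqrt(51921.4) = 227.863
H = 227.863 - 106.2 = 121.7

121.7 m


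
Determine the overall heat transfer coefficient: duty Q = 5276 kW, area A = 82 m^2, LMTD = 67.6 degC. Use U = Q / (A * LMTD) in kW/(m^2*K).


From Q = U*A*LMTD, U = Q / (A * LMTD)
U = 5276 / (82 * 67.6) = 5276 / 5543.2 = 0.9518

0.9518 kW/(m^2*K)


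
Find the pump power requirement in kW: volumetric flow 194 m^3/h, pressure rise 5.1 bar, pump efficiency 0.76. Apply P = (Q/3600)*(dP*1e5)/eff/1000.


Q = 194 / 3600 = 0.0538889 m^3/s
P = 0.0538889 * (5.1 * 1e5) / 0.76 / 1000 = 36.16

36.16 kW


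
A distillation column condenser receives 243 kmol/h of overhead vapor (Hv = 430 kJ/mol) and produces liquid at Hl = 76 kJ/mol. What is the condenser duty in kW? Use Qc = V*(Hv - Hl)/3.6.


Qc = 243 * (430 - 76) / 3.6 = 243 * 354 / 3.6 = 23900

23900 kW


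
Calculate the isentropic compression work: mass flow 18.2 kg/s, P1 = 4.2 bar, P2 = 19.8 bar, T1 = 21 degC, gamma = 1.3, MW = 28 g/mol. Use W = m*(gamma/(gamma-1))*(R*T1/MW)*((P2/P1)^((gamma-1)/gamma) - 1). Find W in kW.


Isentropic work: W = m*(gamma/(gamma-1))*(R*T1/MW)*((P2/P1)^((gamma-1)/gamma) - 1)
T1 = 21 + 273.15 = 294.15 K
Pressure ratio = 19.8 / 4.2 = 4.71429
Exponent = (1.3 - 1)/1.3 = 0.230769
(P2/P1)^exp - 1 = 4.71429^0.230769 - 1 = 0.430222
W = 18.2 * 1.3 / 0.3 * 8.314 * 294.15 / 28 * 0.430222 = 2964

2964 kW


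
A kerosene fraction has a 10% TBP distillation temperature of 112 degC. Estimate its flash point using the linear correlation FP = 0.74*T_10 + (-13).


FP = 0.74 * 112 + (-13) = 69.88

69.88 degC


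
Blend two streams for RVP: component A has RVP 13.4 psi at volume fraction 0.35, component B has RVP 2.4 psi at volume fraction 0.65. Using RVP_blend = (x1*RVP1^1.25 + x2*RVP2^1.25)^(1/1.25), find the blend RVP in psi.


Chevron index: RVP_blend = (sum xi*RVPi^1.25)^(1/1.25)
RVP^1.25 terms: 0.35 * 13.4^1.25 + 0.65 * 2.4^1.25 = 10.9149
RVP_blend = 10.9149^(1/1.25) = 6.767

6.767 psi


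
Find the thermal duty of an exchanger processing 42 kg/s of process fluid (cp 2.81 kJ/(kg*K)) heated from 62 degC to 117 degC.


Q = m_dot * cp * delta_T
delta_T = 117 - 62 = 55 K
Q = 42 * 2.81 * 55
= 118.02 * 55
= 6491.1 kW

6491.1 kW


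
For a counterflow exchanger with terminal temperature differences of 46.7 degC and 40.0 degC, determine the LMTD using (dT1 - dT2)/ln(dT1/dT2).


LMTD = (dT1 - dT2) / ln(dT1/dT2)
= (46.7 - 40.0) / ln(46.7 / 40.0) = 6.7 / 0.154865 = 43.26

43.26 degC


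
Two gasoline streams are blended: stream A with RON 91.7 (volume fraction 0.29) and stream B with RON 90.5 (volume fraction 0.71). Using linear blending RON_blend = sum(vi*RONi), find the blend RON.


Linear blending: RON_blend = sum(vi * RONi)
Contribution 1: 0.29 * 91.7 = 26.593
Contribution 2: 0.71 * 90.5 = 64.255
RON_blend = 26.593 + 64.255 = 90.848

90.848


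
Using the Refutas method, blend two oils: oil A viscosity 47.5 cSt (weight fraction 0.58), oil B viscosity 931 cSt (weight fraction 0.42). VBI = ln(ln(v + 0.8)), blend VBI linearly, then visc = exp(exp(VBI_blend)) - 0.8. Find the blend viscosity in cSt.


Refutas method: VBN_i = 14.534*ln(ln(visc_i + 0.8)) + 10.975, blended linearly by mass fraction; since VBN is linear in VBI_i = ln(ln(visc_i + 0.8)) and the fractions sum to 1, blend VBI directly: visc = exp(exp(VBI_blend)) - 0.8
VBI_1 = ln(ln(47.5 + 0.8)) = 1.35517
VBI_2 = ln(ln(931 + 0.8)) = 1.92237
VBI_blend = 0.58 * 1.35517 + 0.42 * 1.92237 = 1.59339
visc_blend = exp(exp(1.59339)) - 0.8 = 136.3

136.3 cSt


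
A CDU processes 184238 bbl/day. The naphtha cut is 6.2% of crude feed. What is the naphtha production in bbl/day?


Crude throughput = 184238 bbl/day
Fraction yield = 6.2%
yield = throughput * fraction / 100
yield = 184238 * 6.2 / 100 = 11422.756

11422.756 bbl/day


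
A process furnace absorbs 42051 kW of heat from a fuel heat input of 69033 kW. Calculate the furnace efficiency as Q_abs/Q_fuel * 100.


Furnace efficiency = Q_absorbed / Q_fuel * 100
= 42051 / 69033 * 100 = 60.91

60.91 %


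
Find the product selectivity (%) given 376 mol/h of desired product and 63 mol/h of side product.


Selectivity = desired / (desired + undesired) * 100
Total products = 376 + 63 = 439 mol/h
S = 376 / 439 * 100
= 0.8565 * 100
= 85.65 %

85.65 %


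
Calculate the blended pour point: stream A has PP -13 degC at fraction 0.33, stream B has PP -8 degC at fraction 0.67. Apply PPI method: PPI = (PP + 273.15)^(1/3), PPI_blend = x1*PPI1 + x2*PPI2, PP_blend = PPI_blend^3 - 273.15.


PPI_1 = (-13 + 273.15)^(1/3) = 6.383731
PPI_2 = (-8 + 273.15)^(1/3) = 6.42437
PPI_blend = 0.33 * 6.383731 + 0.67 * 6.42437 = 6.410959
PP_blend = 6.410959^3 - 273.15 = 263.4929 - 273.15 = -9.66

-9.66 degC


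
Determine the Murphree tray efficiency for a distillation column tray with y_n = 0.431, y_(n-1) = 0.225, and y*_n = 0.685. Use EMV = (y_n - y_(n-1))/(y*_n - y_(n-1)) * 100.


Murphree vapor efficiency: EMV = (y_n - y_(n-1)) / (y*_n - y_(n-1)) * 100
EMV = (0.431 - 0.225) / (0.685 - 0.225) * 100 = 0.206 / 0.46 * 100 = 44.78

44.78 %


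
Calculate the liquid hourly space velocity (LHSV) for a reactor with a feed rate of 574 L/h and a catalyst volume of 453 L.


LHSV = volumetric feed rate / catalyst volume
= 574 L/h / 453 L
= 1.267 h^-1

1.267 h^-1


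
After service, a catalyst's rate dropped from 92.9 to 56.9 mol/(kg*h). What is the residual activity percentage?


Activity (%) = (rate_used / rate_fresh) * 100
rate_used = 56.9, rate_fresh = 92.9
= (56.9 / 92.9) * 100
= 0.6125 * 100 = 61.25

61.25 %


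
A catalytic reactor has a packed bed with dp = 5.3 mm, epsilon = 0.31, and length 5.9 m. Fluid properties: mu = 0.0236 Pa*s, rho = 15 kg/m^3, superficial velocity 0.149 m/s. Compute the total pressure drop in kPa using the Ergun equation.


dp = 5.3 mm = 0.0053 m
Viscous term = 150*0.0236*0.149*(1-0.31)^2 / (0.0053^2*0.31^3) = 300090
Inertial term = 1.75*15*0.149^2*(1-0.31) / (0.0053*0.31^3) = 2546.77
dP/L = 300090 + 2546.77 = 302637 Pa/m
dP = 302637 * 5.9 / 1000 = 1786 kPa

1786 kPa


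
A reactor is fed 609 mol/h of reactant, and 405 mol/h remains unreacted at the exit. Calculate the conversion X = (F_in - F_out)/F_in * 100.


X = (F_in - F_out) / F_in * 100
Moles reacted = 609 - 405 = 204
X = 204 / 609 * 100
= 0.3350 * 100
= 33.50 %

33.50 %


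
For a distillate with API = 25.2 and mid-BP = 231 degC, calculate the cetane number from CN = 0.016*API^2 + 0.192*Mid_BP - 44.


CN = 0.016 * 25.2^2 + 0.192 * 231 - 44
CN = 10.16064 + 44.352 - 44 = 10.51264

10.51264


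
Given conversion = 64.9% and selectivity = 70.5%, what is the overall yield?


Overall yield = conversion (%) * selectivity (%) / 100
Conversion = 64.9%, Selectivity = 70.5%
Y = 64.9 * 70.5 / 100
= 45.7545 %

45.7545 %


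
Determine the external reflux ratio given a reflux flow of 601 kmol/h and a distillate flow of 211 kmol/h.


Reflux ratio definition: R = L / D (liquid returned / distillate withdrawn)
L = 601 kmol/h, D = 211 kmol/h
R = 601 / 211 = 2.848

2.848


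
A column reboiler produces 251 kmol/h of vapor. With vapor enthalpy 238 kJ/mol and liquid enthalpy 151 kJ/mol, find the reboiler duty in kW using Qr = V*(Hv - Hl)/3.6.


Qr = 251 * (238 - 151) / 3.6 = 251 * 87 / 3.6 = 6066

6066 kW


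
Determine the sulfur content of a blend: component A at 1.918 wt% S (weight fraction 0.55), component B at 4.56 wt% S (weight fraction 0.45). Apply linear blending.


Linear sulfur blending: S_blend = x1*S1 + x2*S2
Contribution 1: 0.55 * 1.918 = 1.0549 wt%
Contribution 2: 0.45 * 4.56 = 2.052 wt%
S_blend = 1.0549 + 2.052 = 3.1069

3.1069 wt%


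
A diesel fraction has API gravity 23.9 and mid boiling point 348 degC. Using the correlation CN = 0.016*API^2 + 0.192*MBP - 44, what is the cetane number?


CN = 0.016 * 23.9^2 + 0.192 * 348 - 44
CN = 9.13936 + 66.816 - 44 = 31.95536

31.95536


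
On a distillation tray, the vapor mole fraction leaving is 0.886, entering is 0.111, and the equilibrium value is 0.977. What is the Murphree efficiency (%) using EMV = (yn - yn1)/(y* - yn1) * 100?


Murphree vapor efficiency: EMV = (y_n - y_(n-1)) / (y*_n - y_(n-1)) * 100
EMV = (0.886 - 0.111) / (0.977 - 0.111) * 100 = 0.775 / 0.866 * 100 = 89.49

89.49 %


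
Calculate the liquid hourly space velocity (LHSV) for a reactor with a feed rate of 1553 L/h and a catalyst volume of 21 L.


LHSV = volumetric feed rate / catalyst volume
= 1553 L/h / 21 L
= 73.95 h^-1

73.95 h^-1


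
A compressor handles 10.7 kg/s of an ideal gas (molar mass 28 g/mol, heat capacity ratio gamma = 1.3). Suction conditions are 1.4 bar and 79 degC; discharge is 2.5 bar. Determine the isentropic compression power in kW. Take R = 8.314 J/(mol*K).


Isentropic work: W = m*(gamma/(gamma-1))*(R*T1/MW)*((P2/P1)^((gamma-1)/gamma) - 1)
T1 = 79 + 273.15 = 352.15 K
Pressure ratio = 2.5 / 1.4 = 1.78571
Exponent = (1.3 - 1)/1.3 = 0.230769
(P2/P1)^exp - 1 = 1.78571^0.230769 - 1 = 0.143168
W = 10.7 * 1.3 / 0.3 * 8.314 * 352.15 / 28 * 0.143168 = 694.1

694.1 kW


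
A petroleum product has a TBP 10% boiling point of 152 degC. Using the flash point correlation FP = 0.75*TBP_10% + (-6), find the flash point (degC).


FP = 0.75 * 152 + (-6) = 108

108 degC


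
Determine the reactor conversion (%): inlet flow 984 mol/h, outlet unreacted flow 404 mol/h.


X = (F_in - F_out) / F_in * 100
Moles reacted = 984 - 404 = 580
X = 580 / 984 * 100
= 0.5894 * 100
= 58.94 %

58.94 %


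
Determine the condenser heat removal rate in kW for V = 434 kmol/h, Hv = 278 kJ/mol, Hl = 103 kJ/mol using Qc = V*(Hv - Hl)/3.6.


Qc = 434 * (278 - 103) / 3.6 = 434 * 175 / 3.6 = 21100

21100 kW


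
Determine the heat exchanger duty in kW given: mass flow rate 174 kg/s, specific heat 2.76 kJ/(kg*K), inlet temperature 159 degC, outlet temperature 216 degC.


Q = m_dot * cp * delta_T
delta_T = 216 - 159 = 57 K
Q = 174 * 2.76 * 57
= 480.24 * 57
= 27373.68 kW

27373.68 kW


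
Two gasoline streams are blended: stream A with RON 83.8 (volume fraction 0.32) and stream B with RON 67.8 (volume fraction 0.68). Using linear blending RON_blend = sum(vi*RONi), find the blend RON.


Linear blending: RON_blend = sum(vi * RONi)
Contribution 1: 0.32 * 83.8 = 26.816
Contribution 2: 0.68 * 67.8 = 46.104
RON_blend = 26.816 + 46.104 = 72.92

72.92


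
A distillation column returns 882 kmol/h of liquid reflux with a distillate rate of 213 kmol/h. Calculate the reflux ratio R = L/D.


Reflux ratio definition: R = L / D (liquid returned / distillate withdrawn)
L = 882 kmol/h, D = 213 kmol/h
R = 882 / 213 = 4.141

4.141


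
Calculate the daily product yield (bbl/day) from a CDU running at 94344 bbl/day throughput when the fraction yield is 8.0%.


Crude throughput = 94344 bbl/day
Fraction yield = 8.0%
yield = throughput * fraction / 100
yield = 94344 * 8.0 / 100 = 7547.52

7547.52 bbl/day


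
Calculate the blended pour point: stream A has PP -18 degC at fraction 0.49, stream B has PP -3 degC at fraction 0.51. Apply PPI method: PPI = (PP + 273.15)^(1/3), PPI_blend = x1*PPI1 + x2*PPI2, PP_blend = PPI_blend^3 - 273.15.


PPI_1 = (-18 + 273.15)^(1/3) = 6.342569
PPI_2 = (-3 + 273.15)^(1/3) = 6.464501
PPI_blend = 0.49 * 6.342569 + 0.51 * 6.464501 = 6.404754
PP_blend = 6.404754^3 - 273.15 = 262.7286 - 273.15 = -10.42

-10.42 degC


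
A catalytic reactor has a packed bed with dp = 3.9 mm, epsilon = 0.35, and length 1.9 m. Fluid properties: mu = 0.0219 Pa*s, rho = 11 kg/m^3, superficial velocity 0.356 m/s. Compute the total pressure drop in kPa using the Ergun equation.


dp = 3.9 mm = 0.0039 m
Viscous term = 150*0.0219*0.356*(1-0.35)^2 / (0.0039^2*0.35^3) = 757668
Inertial term = 1.75*11*0.356^2*(1-0.35) / (0.0039*0.35^3) = 9483.65
dP/L = 757668 + 9483.65 = 767152 Pa/m
dP = 767152 * 1.9 / 1000 = 1458 kPa

1458 kPa


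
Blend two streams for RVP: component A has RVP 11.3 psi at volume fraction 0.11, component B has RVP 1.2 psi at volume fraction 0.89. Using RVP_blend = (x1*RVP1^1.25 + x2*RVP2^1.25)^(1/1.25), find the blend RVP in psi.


Chevron index: RVP_blend = (sum xi*RVPi^1.25)^(1/1.25)
RVP^1.25 terms: 0.11 * 11.3^1.25 + 0.89 * 1.2^1.25 = 3.39679
RVP_blend = 3.39679^(1/1.25) = 2.660

2.660 psi


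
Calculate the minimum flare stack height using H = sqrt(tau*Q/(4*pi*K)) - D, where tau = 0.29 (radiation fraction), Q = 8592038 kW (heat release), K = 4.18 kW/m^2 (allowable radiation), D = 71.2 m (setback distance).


tau*Q/(4*pi*K) = 0.29 * 8592038 / (4 * pi * 4.18) = 47436
sqrt(47436) = 217.798
H = 217.798 - 71.2 = 146.6

146.6 m


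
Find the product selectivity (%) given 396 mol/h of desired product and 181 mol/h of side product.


Selectivity = desired / (desired + undesired) * 100
Total products = 396 + 181 = 577 mol/h
S = 396 / 577 * 100
= 0.6863 * 100
= 68.63 %

68.63 %


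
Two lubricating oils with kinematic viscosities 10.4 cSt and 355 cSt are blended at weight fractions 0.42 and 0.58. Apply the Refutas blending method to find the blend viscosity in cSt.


Refutas method: VBN_i = 14.534*ln(ln(visc_i + 0.8)) + 10.975, blended linearly by mass fraction; since VBN is linear in VBI_i = ln(ln(visc_i + 0.8)) and the fractions sum to 1, blend VBI directly: visc = exp(exp(VBI_blend)) - 0.8
VBI_1 = ln(ln(10.4 + 0.8)) = 0.882078
VBI_2 = ln(ln(355 + 0.8)) = 1.7706
VBI_blend = 0.42 * 0.882078 + 0.58 * 1.7706 = 1.39742
visc_blend = exp(exp(1.39742)) - 0.8 = 56.30

56.30 cSt


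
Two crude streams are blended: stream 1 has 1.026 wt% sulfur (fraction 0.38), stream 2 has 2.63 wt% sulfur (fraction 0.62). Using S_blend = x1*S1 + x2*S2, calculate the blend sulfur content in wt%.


Linear sulfur blending: S_blend = x1*S1 + x2*S2
Contribution 1: 0.38 * 1.026 = 0.38988 wt%
Contribution 2: 0.62 * 2.63 = 1.6306 wt%
S_blend = 0.38988 + 1.6306 = 2.02048

2.02048 wt%


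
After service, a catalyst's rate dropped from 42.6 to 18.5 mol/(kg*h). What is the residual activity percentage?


Activity (%) = (rate_used / rate_fresh) * 100
rate_used = 18.5, rate_fresh = 42.6
= (18.5 / 42.6) * 100
= 0.4343 * 100 = 43.43

43.43 %


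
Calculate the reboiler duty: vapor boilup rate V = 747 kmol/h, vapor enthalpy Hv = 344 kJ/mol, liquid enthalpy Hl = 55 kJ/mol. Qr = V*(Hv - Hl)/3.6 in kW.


Qr = 747 * (344 - 55) / 3.6 = 747 * 289 / 3.6 = 59970

59970 kW


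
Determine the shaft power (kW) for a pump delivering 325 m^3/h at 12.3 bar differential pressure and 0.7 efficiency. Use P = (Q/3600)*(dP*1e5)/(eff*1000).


Q = 325 / 3600 = 0.0902778 m^3/s
P = 0.0902778 * (12.3 * 1e5) / 0.7 / 1000 = 158.6

158.6 kW


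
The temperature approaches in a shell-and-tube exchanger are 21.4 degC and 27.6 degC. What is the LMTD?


LMTD = (dT1 - dT2) / ln(dT1/dT2)
= (21.4 - 27.6) / ln(21.4 / 27.6) = -6.2 / -0.254425 = 24.37

24.37 degC


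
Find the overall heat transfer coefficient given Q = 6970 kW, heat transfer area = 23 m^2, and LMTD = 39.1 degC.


From Q = U*A*LMTD, U = Q / (A * LMTD)
U = 6970 / (23 * 39.1) = 6970 / 899.3 = 7.750

7.750 kW/(m^2*K)


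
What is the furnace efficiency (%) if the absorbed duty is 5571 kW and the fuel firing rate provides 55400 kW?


Furnace efficiency = Q_absorbed / Q_fuel * 100
= 5571 / 55400 * 100 = 10.06

10.06 %


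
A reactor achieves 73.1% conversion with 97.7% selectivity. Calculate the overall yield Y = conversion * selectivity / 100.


Overall yield = conversion (%) * selectivity (%) / 100
Conversion = 73.1%, Selectivity = 97.7%
Y = 73.1 * 97.7 / 100
= 71.4187 %

71.4187 %


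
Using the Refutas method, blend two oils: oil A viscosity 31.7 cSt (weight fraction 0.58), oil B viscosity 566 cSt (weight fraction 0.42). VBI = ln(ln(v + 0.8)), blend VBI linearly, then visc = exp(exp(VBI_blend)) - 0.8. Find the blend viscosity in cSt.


Refutas method: VBN_i = 14.534*ln(ln(visc_i + 0.8)) + 10.975, blended linearly by mass fraction; since VBN is linear in VBI_i = ln(ln(visc_i + 0.8)) and the fractions sum to 1, blend VBI directly: visc = exp(exp(VBI_blend)) - 0.8
VBI_1 = ln(ln(31.7 + 0.8)) = 1.24739
VBI_2 = ln(ln(566 + 0.8)) = 1.84688
VBI_blend = 0.58 * 1.24739 + 0.42 * 1.84688 = 1.49918
visc_blend = exp(exp(1.49918)) - 0.8 = 87.26

87.26 cSt


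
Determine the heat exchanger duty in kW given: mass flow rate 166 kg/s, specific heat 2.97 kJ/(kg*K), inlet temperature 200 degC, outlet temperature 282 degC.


Q = m_dot * cp * delta_T
delta_T = 282 - 200 = 82 K
Q = 166 * 2.97 * 82
= 493.02 * 82
= 40427.64 kW

40427.64 kW


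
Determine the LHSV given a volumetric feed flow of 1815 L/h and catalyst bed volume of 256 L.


LHSV = volumetric feed rate / catalyst volume
= 1815 L/h / 256 L
= 7.090 h^-1

7.090 h^-1


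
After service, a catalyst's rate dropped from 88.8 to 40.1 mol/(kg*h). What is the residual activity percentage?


Activity (%) = (rate_used / rate_fresh) * 100
rate_used = 40.1, rate_fresh = 88.8
= (40.1 / 88.8) * 100
= 0.4516 * 100 = 45.16

45.16 %


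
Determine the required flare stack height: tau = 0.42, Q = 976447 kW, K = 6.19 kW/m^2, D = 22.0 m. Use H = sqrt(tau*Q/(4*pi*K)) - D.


tau*Q/(4*pi*K) = 0.42 * 976447 / (4 * pi * 6.19) = 5272.27
sqrt(5272.27) = 72.6104
H = 72.6104 - 22.0 = 50.61

50.61 m


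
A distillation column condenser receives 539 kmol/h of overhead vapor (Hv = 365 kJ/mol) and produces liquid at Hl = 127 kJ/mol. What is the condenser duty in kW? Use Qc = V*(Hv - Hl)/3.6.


Qc = 539 * (365 - 127) / 3.6 = 539 * 238 / 3.6 = 35630

35630 kW


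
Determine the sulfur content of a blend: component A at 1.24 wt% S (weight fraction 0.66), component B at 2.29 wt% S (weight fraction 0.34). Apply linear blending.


Linear sulfur blending: S_blend = x1*S1 + x2*S2
Contribution 1: 0.66 * 1.24 = 0.8184 wt%
Contribution 2: 0.34 * 2.29 = 0.7786 wt%
S_blend = 0.8184 + 0.7786 = 1.597

1.597 wt%


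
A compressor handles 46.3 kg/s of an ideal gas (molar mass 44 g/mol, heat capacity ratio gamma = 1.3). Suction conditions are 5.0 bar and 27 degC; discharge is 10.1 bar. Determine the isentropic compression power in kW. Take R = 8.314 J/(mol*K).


Isentropic work: W = m*(gamma/(gamma-1))*(R*T1/MW)*((P2/P1)^((gamma-1)/gamma) - 1)
T1 = 27 + 273.15 = 300.15 K
Pressure ratio = 10.1 / 5.0 = 2.02
Exponent = (1.3 - 1)/1.3 = 0.230769
(P2/P1)^exp - 1 = 2.02^0.230769 - 1 = 0.176158
W = 46.3 * 1.3 / 0.3 * 8.314 * 300.15 / 44 * 0.176158 = 2004

2004 kW


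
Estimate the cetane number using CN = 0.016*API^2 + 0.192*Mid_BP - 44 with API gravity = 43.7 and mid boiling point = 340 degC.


CN = 0.016 * 43.7^2 + 0.192 * 340 - 44
CN = 30.55504 + 65.28 - 44 = 51.83504

51.83504


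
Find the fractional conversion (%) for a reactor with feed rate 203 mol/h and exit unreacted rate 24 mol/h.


X = (F_in - F_out) / F_in * 100
Moles reacted = 203 - 24 = 179
X = 179 / 203 * 100
= 0.8818 * 100
= 88.18 %

88.18 %


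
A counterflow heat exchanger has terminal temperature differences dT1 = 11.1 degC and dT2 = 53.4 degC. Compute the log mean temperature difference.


LMTD = (dT1 - dT2) / ln(dT1/dT2)
= (11.1 - 53.4) / ln(11.1 / 53.4) = -42.3 / -1.57087 = 26.93

26.93 degC


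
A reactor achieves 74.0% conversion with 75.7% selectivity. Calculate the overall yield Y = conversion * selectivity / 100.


Overall yield = conversion (%) * selectivity (%) / 100
Conversion = 74.0%, Selectivity = 75.7%
Y = 74.0 * 75.7 / 100
= 56.018 %

56.018 %


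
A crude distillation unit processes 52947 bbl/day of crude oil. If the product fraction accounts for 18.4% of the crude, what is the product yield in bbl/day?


Crude throughput = 52947 bbl/day
Fraction yield = 18.4%
yield = throughput * fraction / 100
yield = 52947 * 18.4 / 100 = 9742.248

9742.248 bbl/day


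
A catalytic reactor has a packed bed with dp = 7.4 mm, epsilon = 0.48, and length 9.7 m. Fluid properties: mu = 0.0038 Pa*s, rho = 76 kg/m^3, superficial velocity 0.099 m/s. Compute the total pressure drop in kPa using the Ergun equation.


dp = 7.4 mm = 0.0074 m
Viscous term = 150*0.0038*0.099*(1-0.48)^2 / (0.0074^2*0.48^3) = 2519.59
Inertial term = 1.75*76*0.099^2*(1-0.48) / (0.0074*0.48^3) = 828.266
dP/L = 2519.59 + 828.266 = 3347.86 Pa/m
dP = 3347.86 * 9.7 / 1000 = 32.47 kPa

32.47 kPa


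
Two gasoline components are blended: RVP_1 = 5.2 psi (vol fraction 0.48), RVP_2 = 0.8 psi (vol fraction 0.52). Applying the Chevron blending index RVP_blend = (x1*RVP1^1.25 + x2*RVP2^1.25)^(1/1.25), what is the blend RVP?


Chevron index: RVP_blend = (sum xi*RVPi^1.25)^(1/1.25)
RVP^1.25 terms: 0.48 * 5.2^1.25 + 0.52 * 0.8^1.25 = 4.1626
RVP_blend = 4.1626^(1/1.25) = 3.130

3.130 psi


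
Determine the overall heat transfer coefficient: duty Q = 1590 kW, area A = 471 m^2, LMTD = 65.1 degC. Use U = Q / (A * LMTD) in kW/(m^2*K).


From Q = U*A*LMTD, U = Q / (A * LMTD)
U = 1590 / (471 * 65.1) = 1590 / 30662.1 = 0.05186

0.05186 kW/(m^2*K)


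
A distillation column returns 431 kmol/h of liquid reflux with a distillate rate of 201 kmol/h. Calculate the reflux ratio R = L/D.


Reflux ratio definition: R = L / D (liquid returned / distillate withdrawn)
L = 431 kmol/h, D = 201 kmol/h
R = 431 / 201 = 2.144

2.144


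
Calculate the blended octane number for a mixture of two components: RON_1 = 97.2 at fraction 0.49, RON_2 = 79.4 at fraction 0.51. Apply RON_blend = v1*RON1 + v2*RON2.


Linear blending: RON_blend = sum(vi * RONi)
Contribution 1: 0.49 * 97.2 = 47.628
Contribution 2: 0.51 * 79.4 = 40.494
RON_blend = 47.628 + 40.494 = 88.122

88.122


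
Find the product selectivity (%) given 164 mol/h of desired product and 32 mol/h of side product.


Selectivity = desired / (desired + undesired) * 100
Total products = 164 + 32 = 196 mol/h
S = 164 / 196 * 100
= 0.8367 * 100
= 83.67 %

83.67 %


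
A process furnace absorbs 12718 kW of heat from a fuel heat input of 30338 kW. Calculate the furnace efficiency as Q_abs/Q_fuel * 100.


Furnace efficiency = Q_absorbed / Q_fuel * 100
= 12718 / 30338 * 100 = 41.92

41.92 %


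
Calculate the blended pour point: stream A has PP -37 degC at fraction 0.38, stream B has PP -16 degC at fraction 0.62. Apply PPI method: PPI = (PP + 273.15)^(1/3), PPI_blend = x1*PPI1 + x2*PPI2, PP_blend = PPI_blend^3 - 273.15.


PPI_1 = (-37 + 273.15)^(1/3) = 6.181056
PPI_2 = (-16 + 273.15)^(1/3) = 6.359098
PPI_blend = 0.38 * 6.181056 + 0.62 * 6.359098 = 6.291442
PP_blend = 6.291442^3 - 273.15 = 249.0294 - 273.15 = -24.12

-24.12 degC


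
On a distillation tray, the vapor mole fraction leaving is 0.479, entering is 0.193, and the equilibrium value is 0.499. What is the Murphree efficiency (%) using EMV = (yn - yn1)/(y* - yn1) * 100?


Murphree vapor efficiency: EMV = (y_n - y_(n-1)) / (y*_n - y_(n-1)) * 100
EMV = (0.479 - 0.193) / (0.499 - 0.193) * 100 = 0.286 / 0.306 * 100 = 93.46

93.46 %


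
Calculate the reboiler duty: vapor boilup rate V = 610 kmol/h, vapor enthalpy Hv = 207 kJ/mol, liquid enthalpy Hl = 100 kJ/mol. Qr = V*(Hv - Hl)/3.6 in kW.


Qr = 610 * (207 - 100) / 3.6 = 610 * 107 / 3.6 = 18130

18130 kW


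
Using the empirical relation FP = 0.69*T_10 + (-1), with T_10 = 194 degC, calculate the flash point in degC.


FP = 0.69 * 194 + (-1) = 132.86

132.86 degC


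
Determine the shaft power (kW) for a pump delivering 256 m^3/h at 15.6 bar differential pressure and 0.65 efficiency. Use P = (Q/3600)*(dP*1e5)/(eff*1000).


Q = 256 / 3600 = 0.0711111 m^3/s
P = 0.0711111 * (15.6 * 1e5) / 0.65 / 1000 = 170.7

170.7 kW


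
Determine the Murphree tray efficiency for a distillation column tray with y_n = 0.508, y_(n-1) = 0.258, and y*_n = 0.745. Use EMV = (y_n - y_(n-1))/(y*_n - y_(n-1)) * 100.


Murphree vapor efficiency: EMV = (y_n - y_(n-1)) / (y*_n - y_(n-1)) * 100
EMV = (0.508 - 0.258) / (0.745 - 0.258) * 100 = 0.25 / 0.487 * 100 = 51.33

51.33 %


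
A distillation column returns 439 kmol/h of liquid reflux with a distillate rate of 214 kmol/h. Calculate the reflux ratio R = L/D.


Reflux ratio definition: R = L / D (liquid returned / distillate withdrawn)
L = 439 kmol/h, D = 214 kmol/h
R = 439 / 214 = 2.051

2.051


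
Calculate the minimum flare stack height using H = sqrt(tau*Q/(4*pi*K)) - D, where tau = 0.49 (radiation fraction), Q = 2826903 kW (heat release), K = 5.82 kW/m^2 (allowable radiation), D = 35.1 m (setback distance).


tau*Q/(4*pi*K) = 0.49 * 2826903 / (4 * pi * 5.82) = 18939.7
sqrt(18939.7) = 137.622
H = 137.622 - 35.1 = 102.5

102.5 m


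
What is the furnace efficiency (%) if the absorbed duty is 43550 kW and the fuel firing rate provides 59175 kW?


Furnace efficiency = Q_absorbed / Q_fuel * 100
= 43550 / 59175 * 100 = 73.60

73.60 %


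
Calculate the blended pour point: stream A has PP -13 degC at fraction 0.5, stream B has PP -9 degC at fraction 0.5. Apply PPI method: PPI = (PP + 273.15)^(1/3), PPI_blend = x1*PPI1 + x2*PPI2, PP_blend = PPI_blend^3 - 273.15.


PPI_1 = (-13 + 273.15)^(1/3) = 6.383731
PPI_2 = (-9 + 273.15)^(1/3) = 6.416283
PPI_blend = 0.5 * 6.383731 + 0.5 * 6.416283 = 6.400007
PP_blend = 6.400007^3 - 273.15 = 262.1449 - 273.15 = -11.01

-11.01 degC


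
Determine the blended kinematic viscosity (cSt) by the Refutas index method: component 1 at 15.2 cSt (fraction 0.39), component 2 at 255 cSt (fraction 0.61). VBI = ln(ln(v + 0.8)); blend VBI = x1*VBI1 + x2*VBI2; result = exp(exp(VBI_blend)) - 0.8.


Refutas method: VBN_i = 14.534*ln(ln(visc_i + 0.8)) + 10.975, blended linearly by mass fraction; since VBN is linear in VBI_i = ln(ln(visc_i + 0.8)) and the fractions sum to 1, blend VBI directly: visc = exp(exp(VBI_blend)) - 0.8
VBI_1 = ln(ln(15.2 + 0.8)) = 1.01978
VBI_2 = ln(ln(255 + 0.8)) = 1.71279
VBI_blend = 0.39 * 1.01978 + 0.61 * 1.71279 = 1.44252
visc_blend = exp(exp(1.44252)) - 0.8 = 68.01

68.01 cSt


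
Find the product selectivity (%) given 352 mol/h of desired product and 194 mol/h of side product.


Selectivity = desired / (desired + undesired) * 100
Total products = 352 + 194 = 546 mol/h
S = 352 / 546 * 100
= 0.6447 * 100
= 64.47 %

64.47 %


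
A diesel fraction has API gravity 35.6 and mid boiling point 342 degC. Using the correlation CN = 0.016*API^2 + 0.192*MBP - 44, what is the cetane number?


CN = 0.016 * 35.6^2 + 0.192 * 342 - 44
CN = 20.27776 + 65.664 - 44 = 41.94176

41.94176


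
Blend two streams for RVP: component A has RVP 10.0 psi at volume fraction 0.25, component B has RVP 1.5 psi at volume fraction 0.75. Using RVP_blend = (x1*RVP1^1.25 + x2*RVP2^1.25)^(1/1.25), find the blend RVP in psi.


Chevron index: RVP_blend = (sum xi*RVPi^1.25)^(1/1.25)
RVP^1.25 terms: 0.25 * 10.0^1.25 + 0.75 * 1.5^1.25 = 5.69072
RVP_blend = 5.69072^(1/1.25) = 4.019

4.019 psi


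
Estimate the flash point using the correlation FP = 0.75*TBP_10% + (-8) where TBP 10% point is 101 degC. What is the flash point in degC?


FP = 0.75 * 101 + (-8) = 67.75

67.75 degC


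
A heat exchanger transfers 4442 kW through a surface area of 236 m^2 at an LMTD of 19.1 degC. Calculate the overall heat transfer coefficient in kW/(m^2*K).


From Q = U*A*LMTD, U = Q / (A * LMTD)
U = 4442 / (236 * 19.1) = 4442 / 4507.6 = 0.9854

0.9854 kW/(m^2*K)


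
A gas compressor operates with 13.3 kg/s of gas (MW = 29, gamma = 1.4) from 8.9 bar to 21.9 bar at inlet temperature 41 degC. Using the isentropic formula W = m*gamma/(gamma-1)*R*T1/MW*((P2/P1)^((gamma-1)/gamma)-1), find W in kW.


Isentropic work: W = m*(gamma/(gamma-1))*(R*T1/MW)*((P2/P1)^((gamma-1)/gamma) - 1)
T1 = 41 + 273.15 = 314.15 K
Pressure ratio = 21.9 / 8.9 = 2.46067
Exponent = (1.4 - 1)/1.4 = 0.285714
(P2/P1)^exp - 1 = 2.46067^0.285714 - 1 = 0.29339
W = 13.3 * 1.4 / 0.4 * 8.314 * 314.15 / 29 * 0.29339 = 1230

1230 kW


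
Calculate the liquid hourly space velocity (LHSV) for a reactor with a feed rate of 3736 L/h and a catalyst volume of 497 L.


LHSV = volumetric feed rate / catalyst volume
= 3736 L/h / 497 L
= 7.517 h^-1

7.517 h^-1


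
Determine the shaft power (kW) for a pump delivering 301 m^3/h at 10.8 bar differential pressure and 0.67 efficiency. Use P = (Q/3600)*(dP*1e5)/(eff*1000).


Q = 301 / 3600 = 0.0836111 m^3/s
P = 0.0836111 * (10.8 * 1e5) / 0.67 / 1000 = 134.8

134.8 kW


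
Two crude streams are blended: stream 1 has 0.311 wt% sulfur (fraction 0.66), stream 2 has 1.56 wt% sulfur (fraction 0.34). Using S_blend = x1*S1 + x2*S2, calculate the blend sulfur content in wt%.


Linear sulfur blending: S_blend = x1*S1 + x2*S2
Contribution 1: 0.66 * 0.311 = 0.20526 wt%
Contribution 2: 0.34 * 1.56 = 0.5304 wt%
S_blend = 0.20526 + 0.5304 = 0.73566

0.73566 wt%


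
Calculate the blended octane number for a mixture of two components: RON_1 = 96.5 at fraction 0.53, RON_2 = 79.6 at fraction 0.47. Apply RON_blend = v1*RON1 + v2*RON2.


Linear blending: RON_blend = sum(vi * RONi)
Contribution 1: 0.53 * 96.5 = 51.145
Contribution 2: 0.47 * 79.6 = 37.412
RON_blend = 51.145 + 37.412 = 88.557

88.557


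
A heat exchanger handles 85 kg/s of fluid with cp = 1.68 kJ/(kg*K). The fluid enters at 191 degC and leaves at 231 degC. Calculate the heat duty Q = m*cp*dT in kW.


Q = m_dot * cp * delta_T
delta_T = 231 - 191 = 40 K
Q = 85 * 1.68 * 40
= 142.8 * 40
= 5712 kW

5712 kW


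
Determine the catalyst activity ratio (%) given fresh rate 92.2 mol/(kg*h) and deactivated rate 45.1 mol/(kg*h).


Activity (%) = (rate_used / rate_fresh) * 100
rate_used = 45.1, rate_fresh = 92.2
= (45.1 / 92.2) * 100
= 0.4892 * 100 = 48.92

48.92 %


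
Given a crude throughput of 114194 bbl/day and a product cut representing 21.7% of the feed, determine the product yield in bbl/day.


Crude throughput = 114194 bbl/day
Fraction yield = 21.7%
yield = throughput * fraction / 100
yield = 114194 * 21.7 / 100 = 24780.098

24780.098 bbl/day


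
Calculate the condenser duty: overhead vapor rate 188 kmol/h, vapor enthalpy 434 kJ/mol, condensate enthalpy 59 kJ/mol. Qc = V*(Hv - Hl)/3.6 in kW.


Qc = 188 * (434 - 59) / 3.6 = 188 * 375 / 3.6 = 19580

19580 kW


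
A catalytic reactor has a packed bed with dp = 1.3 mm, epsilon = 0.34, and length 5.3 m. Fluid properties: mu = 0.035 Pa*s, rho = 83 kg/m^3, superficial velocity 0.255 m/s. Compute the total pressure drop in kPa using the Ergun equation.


dp = 1.3 mm = 0.0013 m
Viscous term = 150*0.035*0.255*(1-0.34)^2 / (0.0013^2*0.34^3) = 8779380
Inertial term = 1.75*83*0.255^2*(1-0.34) / (0.0013*0.34^3) = 122000
dP/L = 8779380 + 122000 = 8901380 Pa/m
dP = 8901380 * 5.3 / 1000 = 47180 kPa

47180 kPa


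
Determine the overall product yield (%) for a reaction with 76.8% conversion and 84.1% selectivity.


Overall yield = conversion (%) * selectivity (%) / 100
Conversion = 76.8%, Selectivity = 84.1%
Y = 76.8 * 84.1 / 100
= 64.5888 %

64.5888 %


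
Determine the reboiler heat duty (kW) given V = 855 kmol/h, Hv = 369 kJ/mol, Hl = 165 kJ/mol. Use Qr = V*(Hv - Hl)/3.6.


Qr = 855 * (369 - 165) / 3.6 = 855 * 204 / 3.6 = 48450

48450 kW


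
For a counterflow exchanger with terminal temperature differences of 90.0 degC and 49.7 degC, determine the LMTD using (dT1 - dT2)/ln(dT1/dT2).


LMTD = (dT1 - dT2) / ln(dT1/dT2)
= (90.0 - 49.7) / ln(90.0 / 49.7) = 40.3 / 0.593805 = 67.87

67.87 degC


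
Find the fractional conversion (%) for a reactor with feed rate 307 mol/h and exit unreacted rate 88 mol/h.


X = (F_in - F_out) / F_in * 100
Moles reacted = 307 - 88 = 219
X = 219 / 307 * 100
= 0.7134 * 100
= 71.34 %

71.34 %


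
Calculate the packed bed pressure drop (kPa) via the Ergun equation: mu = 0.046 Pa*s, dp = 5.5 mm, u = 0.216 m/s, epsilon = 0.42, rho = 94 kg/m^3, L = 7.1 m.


dp = 5.5 mm = 0.0055 m
Viscous term = 150*0.046*0.216*(1-0.42)^2 / (0.0055^2*0.42^3) = 223710
Inertial term = 1.75*94*0.216^2*(1-0.42) / (0.0055*0.42^3) = 10924.2
dP/L = 223710 + 10924.2 = 234634 Pa/m
dP = 234634 * 7.1 / 1000 = 1666 kPa

1666 kPa


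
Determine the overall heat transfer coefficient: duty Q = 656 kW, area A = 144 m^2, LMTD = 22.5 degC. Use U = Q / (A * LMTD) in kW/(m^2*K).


From Q = U*A*LMTD, U = Q / (A * LMTD)
U = 656 / (144 * 22.5) = 656 / 3240 = 0.2025

0.2025 kW/(m^2*K)


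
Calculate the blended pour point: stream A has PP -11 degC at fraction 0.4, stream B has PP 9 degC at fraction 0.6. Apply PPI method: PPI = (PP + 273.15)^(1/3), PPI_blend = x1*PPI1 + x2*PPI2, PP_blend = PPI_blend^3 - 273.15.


PPI_1 = (-11 + 273.15)^(1/3) = 6.400049
PPI_2 = (9 + 273.15)^(1/3) = 6.558835
PPI_blend = 0.4 * 6.400049 + 0.6 * 6.558835 = 6.495321
PP_blend = 6.495321^3 - 273.15 = 274.0324 - 273.15 = 0.88

0.88 degC


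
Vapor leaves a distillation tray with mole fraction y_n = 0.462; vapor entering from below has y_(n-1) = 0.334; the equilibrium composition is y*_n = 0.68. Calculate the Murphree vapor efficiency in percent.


Murphree vapor efficiency: EMV = (y_n - y_(n-1)) / (y*_n - y_(n-1)) * 100
EMV = (0.462 - 0.334) / (0.68 - 0.334) * 100 = 0.128 / 0.346 * 100 = 36.99

36.99 %


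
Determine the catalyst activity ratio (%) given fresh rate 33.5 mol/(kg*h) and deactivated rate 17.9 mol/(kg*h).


Activity (%) = (rate_used / rate_fresh) * 100
rate_used = 17.9, rate_fresh = 33.5
= (17.9 / 33.5) * 100
= 0.5343 * 100 = 53.43

53.43 %


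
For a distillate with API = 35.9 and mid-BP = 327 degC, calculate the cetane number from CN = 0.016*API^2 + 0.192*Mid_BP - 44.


CN = 0.016 * 35.9^2 + 0.192 * 327 - 44
CN = 20.62096 + 62.784 - 44 = 39.40496

39.40496


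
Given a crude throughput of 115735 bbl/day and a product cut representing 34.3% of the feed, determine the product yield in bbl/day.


Crude throughput = 115735 bbl/day
Fraction yield = 34.3%
yield = throughput * fraction / 100
yield = 115735 * 34.3 / 100 = 39697.105

39697.105 bbl/day
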